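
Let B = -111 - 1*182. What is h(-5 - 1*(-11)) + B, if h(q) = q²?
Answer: -257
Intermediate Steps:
B = -293 (B = -111 - 182 = -293)
h(-5 - 1*(-11)) + B = (-5 - 1*(-11))² - 293 = (-5 + 11)² - 293 = 6² - 293 = 36 - 293 = -257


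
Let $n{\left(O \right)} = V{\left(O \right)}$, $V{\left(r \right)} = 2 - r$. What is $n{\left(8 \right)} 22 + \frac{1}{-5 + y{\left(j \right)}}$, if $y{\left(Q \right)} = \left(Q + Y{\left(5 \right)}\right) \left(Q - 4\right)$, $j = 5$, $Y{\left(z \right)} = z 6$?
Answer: $- \frac{3959}{30} \approx -131.97$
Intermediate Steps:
$Y{\left(z \right)} = 6 z$
$n{\left(O \right)} = 2 - O$
$y{\left(Q \right)} = \left(-4 + Q\right) \left(30 + Q\right)$ ($y{\left(Q \right)} = \left(Q + 6 \cdot 5\right) \left(Q - 4\right) = \left(Q + 30\right) \left(-4 + Q\right) = \left(30 + Q\right) \left(-4 + Q\right) = \left(-4 + Q\right) \left(30 + Q\right)$)
$n{\left(8 \right)} 22 + \frac{1}{-5 + y{\left(j \right)}} = \left(2 - 8\right) 22 + \frac{1}{-5 + \left(-120 + 5^{2} + 26 \cdot 5\right)} = \left(2 - 8\right) 22 + \frac{1}{-5 + \left(-120 + 25 + 130\right)} = \left(-6\right) 22 + \frac{1}{-5 + 35} = -132 + \frac{1}{30} = - \frac{3959}{30}$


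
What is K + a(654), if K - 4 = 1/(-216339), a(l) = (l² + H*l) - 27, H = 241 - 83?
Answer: 114881417474/216339 ≈ 5.3103e+5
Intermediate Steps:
H = 158
a(l) = -27 + l² + 158*l (a(l) = (l² + 158*l) - 27 = -27 + l² + 158*l)
K = 865355/216339 (K = 4 + 1/(-216339) = 4 - 1/216339 = 865355/216339 ≈ 4.0000)
K + a(654) = 865355/216339 + (-27 + 654² + 158*654) = 865355/216339 + (-27 + 427716 + 103332) = 865355/216339 + 531021 = 114881417474/216339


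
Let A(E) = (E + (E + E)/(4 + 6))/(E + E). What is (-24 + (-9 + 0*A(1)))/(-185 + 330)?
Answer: -33/145 ≈ -0.22759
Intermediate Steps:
A(E) = 3/5 (A(E) = (E + (2*E)/10)/((2*E)) = (E + (2*E)*(1/10))*(1/(2*E)) = (E + E/5)*(1/(2*E)) = (6*E/5)*(1/(2*E)) = 3/5)
(-24 + (-9 + 0*A(1)))/(-185 + 330) = (-24 + (-9 + 0*(3/5)))/(-185 + 330) = (-24 + (-9 + 0))/145 = (-24 - 9)*(1/145) = -33*1/145 = -33/145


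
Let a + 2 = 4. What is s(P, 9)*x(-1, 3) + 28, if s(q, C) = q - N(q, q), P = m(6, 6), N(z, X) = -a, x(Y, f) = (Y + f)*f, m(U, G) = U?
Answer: 76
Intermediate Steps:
a = 2 (a = -2 + 4 = 2)
x(Y, f) = f*(Y + f)
N(z, X) = -2 (N(z, X) = -1*2 = -2)
P = 6
s(q, C) = 2 + q (s(q, C) = q - 1*(-2) = q + 2 = 2 + q)
s(P, 9)*x(-1, 3) + 28 = (2 + 6)*(3*(-1 + 3)) + 28 = 8*(3*2) + 28 = 8*6 + 28 = 48 + 28 = 76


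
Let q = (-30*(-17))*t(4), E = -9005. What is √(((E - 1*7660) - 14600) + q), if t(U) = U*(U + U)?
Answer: 7*I*√305 ≈ 122.25*I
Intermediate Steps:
t(U) = 2*U² (t(U) = U*(2*U) = 2*U²)
q = 16320 (q = (-30*(-17))*(2*4²) = 510*(2*16) = 510*32 = 16320)
√(((E - 1*7660) - 14600) + q) = √(((-9005 - 1*7660) - 14600) + 16320) = √(((-9005 - 7660) - 14600) + 16320) = √((-16665 - 14600) + 16320) = √(-31265 + 16320) = √(-14945) = 7*I*√305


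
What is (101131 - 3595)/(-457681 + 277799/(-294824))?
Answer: -28755953664/134935620943 ≈ -0.21311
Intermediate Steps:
(101131 - 3595)/(-457681 + 277799/(-294824)) = 97536/(-457681 + 277799*(-1/294824)) = 97536/(-457681 - 277799/294824) = 97536/(-134935620943/294824) = 97536*(-294824/134935620943) = -28755953664/134935620943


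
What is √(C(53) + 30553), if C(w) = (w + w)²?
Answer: √41789 ≈ 204.42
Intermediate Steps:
C(w) = 4*w² (C(w) = (2*w)² = 4*w²)
√(C(53) + 30553) = √(4*53² + 30553) = √(4*2809 + 30553) = √(11236 + 30553) = √41789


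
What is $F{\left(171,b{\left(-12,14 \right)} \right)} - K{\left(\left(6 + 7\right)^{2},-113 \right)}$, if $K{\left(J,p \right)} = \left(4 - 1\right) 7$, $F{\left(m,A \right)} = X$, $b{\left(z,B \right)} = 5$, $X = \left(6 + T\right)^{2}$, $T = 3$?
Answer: $60$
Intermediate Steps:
$X = 81$ ($X = \left(6 + 3\right)^{2} = 9^{2} = 81$)
$F{\left(m,A \right)} = 81$
$K{\left(J,p \right)} = 21$ ($K{\left(J,p \right)} = 3 \cdot 7 = 21$)
$F{\left(171,b{\left(-12,14 \right)} \right)} - K{\left(\left(6 + 7\right)^{2},-113 \right)} = 81 - 21 = 60$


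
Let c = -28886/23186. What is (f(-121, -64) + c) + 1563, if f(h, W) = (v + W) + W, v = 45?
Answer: 17143197/11593 ≈ 1478.8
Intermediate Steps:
f(h, W) = 45 + 2*W (f(h, W) = (45 + W) + W = 45 + 2*W)
c = -14443/11593 (c = -28886*1/23186 = -14443/11593 ≈ -1.2458)
(f(-121, -64) + c) + 1563 = ((45 + 2*(-64)) - 14443/11593) + 1563 = ((45 - 128) - 14443/11593) + 1563 = (-83 - 14443/11593) + 1563 = -976662/11593 + 1563 = 17143197/11593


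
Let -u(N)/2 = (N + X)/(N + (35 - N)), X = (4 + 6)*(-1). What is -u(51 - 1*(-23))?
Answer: 128/35 ≈ 3.6571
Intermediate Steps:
X = -10 (X = 10*(-1) = -10)
u(N) = 4/7 - 2*N/35 (u(N) = -2*(N - 10)/(N + (35 - N)) = -2*(-10 + N)/35 = -2*(-2/7 + N/35) = 4/7 - 2*N/35)
-u(51 - 1*(-23)) = -(4/7 - 2*(51 - 1*(-23))/35) = -(4/7 - 2*(51 + 23)/35) = -(4/7 - 2/35*74) = -(4/7 - 148/35) = -1*(-128/35) = 128/35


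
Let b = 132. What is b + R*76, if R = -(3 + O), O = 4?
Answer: -400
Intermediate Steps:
R = -7 (R = -(3 + 4) = -1*7 = -7)
b + R*76 = 132 - 7*76 = 132 - 532 = -400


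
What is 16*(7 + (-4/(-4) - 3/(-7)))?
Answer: 944/7 ≈ 134.86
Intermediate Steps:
16*(7 + (-4/(-4) - 3/(-7))) = 16*(7 + (-4*(-1/4) - 3*(-1/7))) = 16*(7 + (1 + 3/7)) = 16*(7 + 10/7) = 16*(59/7) = 944/7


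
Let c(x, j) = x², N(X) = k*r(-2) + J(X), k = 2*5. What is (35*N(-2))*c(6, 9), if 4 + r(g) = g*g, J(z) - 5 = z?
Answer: 3780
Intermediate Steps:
J(z) = 5 + z
r(g) = -4 + g² (r(g) = -4 + g*g = -4 + g²)
k = 10
N(X) = 5 + X (N(X) = 10*(-4 + (-2)²) + (5 + X) = 10*(-4 + 4) + (5 + X) = 10*0 + (5 + X) = 0 + (5 + X) = 5 + X)
(35*N(-2))*c(6, 9) = (35*(5 - 2))*6² = (35*3)*36 = 105*36 = 3780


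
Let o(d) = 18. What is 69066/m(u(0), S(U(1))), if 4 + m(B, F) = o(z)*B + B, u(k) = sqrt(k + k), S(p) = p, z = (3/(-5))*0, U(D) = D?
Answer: -34533/2 ≈ -17267.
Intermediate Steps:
z = 0 (z = (3*(-1/5))*0 = -3/5*0 = 0)
u(k) = sqrt(2)*sqrt(k) (u(k) = sqrt(2*k) = sqrt(2)*sqrt(k))
m(B, F) = -4 + 19*B (m(B, F) = -4 + (18*B + B) = -4 + 19*B)
69066/m(u(0), S(U(1))) = 69066/(-4 + 19*(sqrt(2)*sqrt(0))) = 69066/(-4 + 19*(sqrt(2)*0)) = 69066/(-4 + 19*0) = 69066/(-4 + 0) = 69066/(-4) = 69066*(-1/4) = -34533/2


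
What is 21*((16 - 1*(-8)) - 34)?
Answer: -210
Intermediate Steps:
21*((16 - 1*(-8)) - 34) = 21*((16 + 8) - 34) = 21*(24 - 34) = 21*(-10) = -210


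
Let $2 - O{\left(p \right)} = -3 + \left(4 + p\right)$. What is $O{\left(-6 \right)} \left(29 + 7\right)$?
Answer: $252$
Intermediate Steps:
$O{\left(p \right)} = 1 - p$ ($O{\left(p \right)} = 2 - \left(-3 + \left(4 + p\right)\right) = 2 - \left(1 + p\right) = 1 - p$)
$O{\left(-6 \right)} \left(29 + 7\right) = \left(1 - -6\right) \left(29 + 7\right) = \left(1 + 6\right) 36 = 7 \cdot 36 = 252$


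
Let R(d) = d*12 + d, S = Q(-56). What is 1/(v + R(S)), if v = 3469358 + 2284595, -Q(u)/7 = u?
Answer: 1/5759049 ≈ 1.7364e-7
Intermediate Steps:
Q(u) = -7*u
S = 392 (S = -7*(-56) = 392)
R(d) = 13*d (R(d) = 12*d + d = 13*d)
v = 5753953
1/(v + R(S)) = 1/(5753953 + 13*392) = 1/(5753953 + 5096) = 1/5759049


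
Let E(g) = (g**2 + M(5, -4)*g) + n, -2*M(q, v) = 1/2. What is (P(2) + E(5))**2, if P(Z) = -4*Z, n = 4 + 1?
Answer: 6889/16 ≈ 430.56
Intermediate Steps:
M(q, v) = -1/4 (M(q, v) = -1/2/2 = -1/2*1/2 = -1/4)
n = 5
E(g) = 5 + g**2 - g/4 (E(g) = (g**2 - g/4) + 5 = 5 + g**2 - g/4)
(P(2) + E(5))**2 = (-4*2 + (5 + 5**2 - 1/4*5))**2 = (-8 + (5 + 25 - 5/4))**2 = (-8 + 115/4)**2 = (83/4)**2 = 6889/16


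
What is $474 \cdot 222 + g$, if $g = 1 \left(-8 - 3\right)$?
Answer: $105217$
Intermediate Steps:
$g = -11$ ($g = 1 \left(-11\right) = -11$)
$474 \cdot 222 + g = 474 \cdot 222 - 11 = 105228 - 11 = 105217$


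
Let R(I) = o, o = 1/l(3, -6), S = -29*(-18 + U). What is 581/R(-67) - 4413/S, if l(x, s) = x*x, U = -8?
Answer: 3938253/754 ≈ 5223.1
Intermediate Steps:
S = 754 (S = -29*(-18 - 8) = -29*(-26) = 754)
l(x, s) = x²
o = ⅑ (o = 1/(3²) = 1/9 = ⅑ ≈ 0.11111)
R(I) = ⅑
581/R(-67) - 4413/S = 581/(⅑) - 4413/754 = 581*9 - 4413*1/754 = 5229 - 4413/754 = 3938253/754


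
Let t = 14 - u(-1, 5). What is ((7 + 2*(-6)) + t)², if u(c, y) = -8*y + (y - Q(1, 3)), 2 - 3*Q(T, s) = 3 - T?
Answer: 1936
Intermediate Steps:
Q(T, s) = -⅓ + T/3 (Q(T, s) = ⅔ - (3 - T)/3 = ⅔ + (-1 + T/3) = -⅓ + T/3)
u(c, y) = -7*y (u(c, y) = -8*y + (y - (-⅓ + (⅓)*1)) = -8*y + (y - (-⅓ + ⅓)) = -8*y + (y - 1*0) = -8*y + (y + 0) = -8*y + y = -7*y)
t = 49 (t = 14 - (-7)*5 = 14 - 1*(-35) = 14 + 35 = 49)
((7 + 2*(-6)) + t)² = ((7 + 2*(-6)) + 49)² = ((7 - 12) + 49)² = (-5 + 49)² = 44² = 1936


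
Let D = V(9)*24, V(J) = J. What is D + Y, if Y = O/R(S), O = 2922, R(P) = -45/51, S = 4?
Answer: -15478/5 ≈ -3095.6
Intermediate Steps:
R(P) = -15/17 (R(P) = -45*1/51 = -15/17)
D = 216 (D = 9*24 = 216)
Y = -16558/5 (Y = 2922/(-15/17) = 2922*(-17/15) = -16558/5 ≈ -3311.6)
D + Y = 216 - 16558/5 = -15478/5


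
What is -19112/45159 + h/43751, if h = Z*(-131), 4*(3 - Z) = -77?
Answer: -3871185229/7903005636 ≈ -0.48984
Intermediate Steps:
Z = 89/4 (Z = 3 - ¼*(-77) = 3 + 77/4 = 89/4 ≈ 22.250)
h = -11659/4 (h = (89/4)*(-131) = -11659/4 ≈ -2914.8)
-19112/45159 + h/43751 = -19112/45159 - 11659/4/43751 = -19112*1/45159 - 11659/4*1/43751 = -19112/45159 - 11659/175004 = -3871185229/7903005636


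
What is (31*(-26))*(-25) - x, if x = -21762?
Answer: 41912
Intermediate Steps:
(31*(-26))*(-25) - x = (31*(-26))*(-25) - 1*(-21762) = -806*(-25) + 21762 = 20150 + 21762 = 41912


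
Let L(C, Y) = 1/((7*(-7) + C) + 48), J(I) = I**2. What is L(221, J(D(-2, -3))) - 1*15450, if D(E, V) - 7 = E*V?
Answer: -3398999/220 ≈ -15450.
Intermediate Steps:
D(E, V) = 7 + E*V
L(C, Y) = 1/(-1 + C) (L(C, Y) = 1/((-49 + C) + 48) = 1/(-1 + C))
L(221, J(D(-2, -3))) - 1*15450 = 1/(-1 + 221) - 1*15450 = 1/220 - 15450 = -3398999/220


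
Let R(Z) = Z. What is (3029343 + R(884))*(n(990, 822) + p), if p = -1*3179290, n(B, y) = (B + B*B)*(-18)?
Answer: -63146627732570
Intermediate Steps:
n(B, y) = -18*B - 18*B² (n(B, y) = (B + B²)*(-18) = -18*B - 18*B²)
p = -3179290
(3029343 + R(884))*(n(990, 822) + p) = (3029343 + 884)*(-18*990*(1 + 990) - 3179290) = 3030227*(-18*990*991 - 3179290) = 3030227*(-17659620 - 3179290) = 3030227*(-20838910) = -63146627732570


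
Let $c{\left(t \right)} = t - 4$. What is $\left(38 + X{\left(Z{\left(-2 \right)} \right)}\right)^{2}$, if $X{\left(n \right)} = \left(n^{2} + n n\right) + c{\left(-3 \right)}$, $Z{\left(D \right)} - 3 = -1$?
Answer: $1521$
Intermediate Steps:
$c{\left(t \right)} = -4 + t$
$Z{\left(D \right)} = 2$ ($Z{\left(D \right)} = 3 - 1 = 2$)
$X{\left(n \right)} = -7 + 2 n^{2}$ ($X{\left(n \right)} = \left(n^{2} + n n\right) - 7 = \left(n^{2} + n^{2}\right) - 7 = 2 n^{2} - 7 = -7 + 2 n^{2}$)
$\left(38 + X{\left(Z{\left(-2 \right)} \right)}\right)^{2} = \left(38 - \left(7 - 2 \cdot 2^{2}\right)\right)^{2} = \left(38 + \left(-7 + 2 \cdot 4\right)\right)^{2} = \left(38 + \left(-7 + 8\right)\right)^{2} = \left(38 + 1\right)^{2} = 39^{2} = 1521$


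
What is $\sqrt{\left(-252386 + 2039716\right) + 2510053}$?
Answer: $3 \sqrt{477487} \approx 2073.0$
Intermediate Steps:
$\sqrt{\left(-252386 + 2039716\right) + 2510053} = \sqrt{1787330 + 2510053} = \sqrt{4297383} = 3 \sqrt{477487}$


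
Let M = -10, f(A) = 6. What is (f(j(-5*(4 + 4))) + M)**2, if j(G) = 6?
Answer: 16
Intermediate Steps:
(f(j(-5*(4 + 4))) + M)**2 = (6 - 10)**2 = (-4)**2 = 16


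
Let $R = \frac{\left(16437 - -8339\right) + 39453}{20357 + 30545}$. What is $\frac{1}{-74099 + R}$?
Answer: $- \frac{50902}{3771723069} \approx -1.3496 \cdot 10^{-5}$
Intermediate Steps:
$R = \frac{64229}{50902}$ ($R = \frac{\left(16437 + 8339\right) + 39453}{50902} = \left(24776 + 39453\right) \frac{1}{50902} = 64229 \cdot \frac{1}{50902} = \frac{64229}{50902} \approx 1.2618$)
$\frac{1}{-74099 + R} = \frac{1}{-74099 + \frac{64229}{50902}} = \frac{1}{- \frac{3771723069}{50902}} = - \frac{50902}{3771723069}$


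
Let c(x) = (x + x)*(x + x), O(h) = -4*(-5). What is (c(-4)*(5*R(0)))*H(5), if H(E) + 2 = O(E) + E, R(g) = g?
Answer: 0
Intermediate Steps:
O(h) = 20
H(E) = 18 + E (H(E) = -2 + (20 + E) = 18 + E)
c(x) = 4*x² (c(x) = (2*x)*(2*x) = 4*x²)
(c(-4)*(5*R(0)))*H(5) = ((4*(-4)²)*(5*0))*(18 + 5) = ((4*16)*0)*23 = (64*0)*23 = 0*23 = 0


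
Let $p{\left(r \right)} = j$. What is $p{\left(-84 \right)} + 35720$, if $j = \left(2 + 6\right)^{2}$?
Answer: $35784$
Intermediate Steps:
$j = 64$ ($j = 8^{2} = 64$)
$p{\left(r \right)} = 64$
$p{\left(-84 \right)} + 35720 = 64 + 35720 = 35784$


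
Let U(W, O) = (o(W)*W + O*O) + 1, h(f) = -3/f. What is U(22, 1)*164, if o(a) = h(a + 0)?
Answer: -164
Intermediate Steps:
o(a) = -3/a (o(a) = -3/(a + 0) = -3/a)
U(W, O) = -2 + O² (U(W, O) = ((-3/W)*W + O*O) + 1 = (-3 + O²) + 1 = -2 + O²)
U(22, 1)*164 = (-2 + 1²)*164 = (-2 + 1)*164 = -1*164 = -164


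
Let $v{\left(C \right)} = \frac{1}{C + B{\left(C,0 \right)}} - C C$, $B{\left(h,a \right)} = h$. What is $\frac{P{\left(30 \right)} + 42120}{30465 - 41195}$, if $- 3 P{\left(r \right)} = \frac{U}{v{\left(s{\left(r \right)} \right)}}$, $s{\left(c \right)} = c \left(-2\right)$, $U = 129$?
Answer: $- \frac{1819588728}{463537073} \approx -3.9254$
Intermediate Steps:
$s{\left(c \right)} = - 2 c$
$v{\left(C \right)} = \frac{1}{2 C} - C^{2}$ ($v{\left(C \right)} = \frac{1}{C + C} - C C = \frac{1}{2 C} - C^{2}$)
$P{\left(r \right)} = \frac{86 r}{\frac{1}{2} + 8 r^{3}}$ ($P{\left(r \right)} = - \frac{129 \frac{1}{\frac{1}{\left(-2\right) r} \left(\frac{1}{2} - \left(- 2 r\right)^{3}\right)}}{3} = - \frac{129 \frac{1}{- \frac{1}{2 r} \left(\frac{1}{2} - - 8 r^{3}\right)}}{3} = - \frac{129 \frac{1}{- \frac{1}{2 r} \left(\frac{1}{2} + 8 r^{3}\right)}}{3} = - \frac{129 \frac{1}{\left(- \frac{1}{2}\right) \frac{1}{r} \left(\frac{1}{2} + 8 r^{3}\right)}}{3} = - \frac{129 \left(- \frac{2 r}{\frac{1}{2} + 8 r^{3}}\right)}{3} = - \frac{\left(-258\right) r \frac{1}{\frac{1}{2} + 8 r^{3}}}{3} = \frac{86 r}{\frac{1}{2} + 8 r^{3}}$)
$\frac{P{\left(30 \right)} + 42120}{30465 - 41195} = \frac{172 \cdot 30 \frac{1}{1 + 16 \cdot 30^{3}} + 42120}{30465 - 41195} = \frac{172 \cdot 30 \frac{1}{1 + 16 \cdot 27000} + 42120}{-10730} = \left(172 \cdot 30 \frac{1}{1 + 432000} + 42120\right) \left(- \frac{1}{10730}\right) = \left(172 \cdot 30 \cdot \frac{1}{432001} + 42120\right) \left(- \frac{1}{10730}\right) = \left(\frac{5160}{432001} + 42120\right) \left(- \frac{1}{10730}\right) = \frac{18195887280}{432001} \left(- \frac{1}{10730}\right) = - \frac{1819588728}{463537073}$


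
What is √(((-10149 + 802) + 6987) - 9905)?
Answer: I*√12265 ≈ 110.75*I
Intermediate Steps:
√(((-10149 + 802) + 6987) - 9905) = √((-9347 + 6987) - 9905) = √(-2360 - 9905) = √(-12265) = I*√12265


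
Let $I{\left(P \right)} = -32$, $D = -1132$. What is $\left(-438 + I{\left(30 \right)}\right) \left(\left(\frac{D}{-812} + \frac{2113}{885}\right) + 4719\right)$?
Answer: $- \frac{79756305866}{35931} \approx -2.2197 \cdot 10^{6}$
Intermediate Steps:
$\left(-438 + I{\left(30 \right)}\right) \left(\left(\frac{D}{-812} + \frac{2113}{885}\right) + 4719\right) = \left(-438 - 32\right) \left(\left(- \frac{1132}{-812} + \frac{2113}{885}\right) + 4719\right) = - 470 \left(\left(\left(-1132\right) \left(- \frac{1}{812}\right) + 2113 \cdot \frac{1}{885}\right) + 4719\right) = - 470 \left(\left(\frac{283}{203} + \frac{2113}{885}\right) + 4719\right) = - 470 \left(\frac{679394}{179655} + 4719\right) = \left(-470\right) \frac{848471339}{179655} = - \frac{79756305866}{35931}$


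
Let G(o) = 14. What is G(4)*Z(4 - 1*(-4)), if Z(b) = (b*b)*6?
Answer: 5376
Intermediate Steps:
Z(b) = 6*b² (Z(b) = b²*6 = 6*b²)
G(4)*Z(4 - 1*(-4)) = 14*(6*(4 - 1*(-4))²) = 14*(6*(4 + 4)²) = 14*(6*8²) = 14*(6*64) = 14*384 = 5376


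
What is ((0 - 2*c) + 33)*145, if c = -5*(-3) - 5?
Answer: 1885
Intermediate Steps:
c = 10 (c = 15 - 5 = 10)
((0 - 2*c) + 33)*145 = ((0 - 2*10) + 33)*145 = ((0 - 20) + 33)*145 = (-20 + 33)*145 = 13*145 = 1885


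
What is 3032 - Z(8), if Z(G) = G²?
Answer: 2968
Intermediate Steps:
3032 - Z(8) = 3032 - 1*8² = 3032 - 1*64 = 3032 - 64 = 2968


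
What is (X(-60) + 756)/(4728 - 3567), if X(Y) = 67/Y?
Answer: 45293/69660 ≈ 0.65020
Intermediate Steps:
(X(-60) + 756)/(4728 - 3567) = (67/(-60) + 756)/(4728 - 3567) = (67*(-1/60) + 756)/1161 = (-67/60 + 756)*(1/1161) = (45293/60)*(1/1161) = 45293/69660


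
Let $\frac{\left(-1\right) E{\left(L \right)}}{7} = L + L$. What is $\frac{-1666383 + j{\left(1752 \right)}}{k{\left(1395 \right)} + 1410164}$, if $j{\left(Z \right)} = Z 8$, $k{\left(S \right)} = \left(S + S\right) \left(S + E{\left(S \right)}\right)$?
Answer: $\frac{1652367}{49186486} \approx 0.033594$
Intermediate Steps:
$E{\left(L \right)} = - 14 L$ ($E{\left(L \right)} = - 7 \left(L + L\right) = - 7 \cdot 2 L = - 14 L$)
$k{\left(S \right)} = - 26 S^{2}$ ($k{\left(S \right)} = \left(S + S\right) \left(S - 14 S\right) = 2 S \left(- 13 S\right) = - 26 S^{2}$)
$j{\left(Z \right)} = 8 Z$
$\frac{-1666383 + j{\left(1752 \right)}}{k{\left(1395 \right)} + 1410164} = \frac{-1666383 + 8 \cdot 1752}{- 26 \cdot 1395^{2} + 1410164} = \frac{-1666383 + 14016}{\left(-26\right) 1946025 + 1410164} = - \frac{1652367}{-50596650 + 1410164} = - \frac{1652367}{-49186486} = \left(-1652367\right) \left(- \frac{1}{49186486}\right) = \frac{1652367}{49186486}$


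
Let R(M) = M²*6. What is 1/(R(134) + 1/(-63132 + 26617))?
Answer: 36515/3933980039 ≈ 9.2820e-6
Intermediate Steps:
R(M) = 6*M²
1/(R(134) + 1/(-63132 + 26617)) = 1/(6*134² + 1/(-63132 + 26617)) = 1/(6*17956 + 1/(-36515)) = 1/(107736 - 1/36515) = 1/(3933980039/36515) = 36515/3933980039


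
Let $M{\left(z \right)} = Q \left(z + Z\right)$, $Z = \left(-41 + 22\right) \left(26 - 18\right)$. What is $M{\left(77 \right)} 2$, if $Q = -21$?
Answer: $3150$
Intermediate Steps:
$Z = -152$ ($Z = \left(-19\right) 8 = -152$)
$M{\left(z \right)} = 3192 - 21 z$ ($M{\left(z \right)} = - 21 \left(z - 152\right) = - 21 \left(-152 + z\right) = 3192 - 21 z$)
$M{\left(77 \right)} 2 = \left(3192 - 1617\right) 2 = 1575 \cdot 2 = 3150$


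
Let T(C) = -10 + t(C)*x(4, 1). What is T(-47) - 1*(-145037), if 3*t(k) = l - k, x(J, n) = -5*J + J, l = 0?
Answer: 434329/3 ≈ 1.4478e+5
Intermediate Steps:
x(J, n) = -4*J
t(k) = -k/3 (t(k) = (0 - k)/3 = (-k)/3 = -k/3)
T(C) = -10 + 16*C/3 (T(C) = -10 + (-C/3)*(-4*4) = -10 - C/3*(-16) = -10 + 16*C/3)
T(-47) - 1*(-145037) = (-10 + (16/3)*(-47)) - 1*(-145037) = (-10 - 752/3) + 145037 = -782/3 + 145037 = 434329/3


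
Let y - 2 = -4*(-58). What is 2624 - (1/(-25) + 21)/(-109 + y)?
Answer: 8199476/3125 ≈ 2623.8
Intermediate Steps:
y = 234 (y = 2 - 4*(-58) = 2 + 232 = 234)
2624 - (1/(-25) + 21)/(-109 + y) = 2624 - (1/(-25) + 21)/(-109 + 234) = 2624 - (-1/25 + 21)/125 = 2624 - 524/(125*25) = 2624 - 1*524/3125 = 2624 - 524/3125 = 8199476/3125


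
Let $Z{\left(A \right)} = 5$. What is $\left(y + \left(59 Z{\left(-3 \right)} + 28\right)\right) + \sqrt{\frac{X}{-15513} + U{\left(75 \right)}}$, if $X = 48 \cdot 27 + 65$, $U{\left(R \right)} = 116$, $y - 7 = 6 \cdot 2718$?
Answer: $16638 + \frac{\sqrt{27894654411}}{15513} \approx 16649.0$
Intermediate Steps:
$y = 16315$ ($y = 7 + 6 \cdot 2718 = 7 + 16308 = 16315$)
$X = 1361$ ($X = 1296 + 65 = 1361$)
$\left(y + \left(59 Z{\left(-3 \right)} + 28\right)\right) + \sqrt{\frac{X}{-15513} + U{\left(75 \right)}} = \left(16315 + \left(59 \cdot 5 + 28\right)\right) + \sqrt{\frac{1361}{-15513} + 116} = \left(16315 + \left(295 + 28\right)\right) + \sqrt{1361 \left(- \frac{1}{15513}\right) + 116} = \left(16315 + 323\right) + \sqrt{- \frac{1361}{15513} + 116} = 16638 + \sqrt{\frac{1798147}{15513}} = 16638 + \frac{\sqrt{27894654411}}{15513}$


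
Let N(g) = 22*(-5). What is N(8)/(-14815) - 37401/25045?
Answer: -110268173/74208335 ≈ -1.4859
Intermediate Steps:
N(g) = -110
N(8)/(-14815) - 37401/25045 = -110/(-14815) - 37401/25045 = -110*(-1/14815) - 37401*1/25045 = 22/2963 - 37401/25045 = -110268173/74208335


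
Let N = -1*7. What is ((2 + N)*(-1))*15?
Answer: 75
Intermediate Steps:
N = -7
((2 + N)*(-1))*15 = ((2 - 7)*(-1))*15 = -5*(-1)*15 = 5*15 = 75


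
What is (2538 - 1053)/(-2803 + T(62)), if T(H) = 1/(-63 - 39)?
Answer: -151470/285907 ≈ -0.52979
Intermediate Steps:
T(H) = -1/102 (T(H) = 1/(-102) = -1/102)
(2538 - 1053)/(-2803 + T(62)) = (2538 - 1053)/(-2803 - 1/102) = 1485/(-285907/102) = 1485*(-102/285907) = -151470/285907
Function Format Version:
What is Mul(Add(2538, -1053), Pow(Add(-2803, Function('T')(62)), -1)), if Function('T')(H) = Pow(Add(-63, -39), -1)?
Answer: Rational(-151470, 285907) ≈ -0.52979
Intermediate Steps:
Function('T')(H) = Rational(-1, 102) (Function('T')(H) = Pow(-102, -1) = Rational(-1, 102))
Mul(Add(2538, -1053), Pow(Add(-2803, Function('T')(62)), -1)) = Mul(Add(2538, -1053), Pow(Add(-2803, Rational(-1, 102)), -1)) = Mul(1485, Pow(Rational(-285907, 102), -1)) = Mul(1485, Rational(-102, 285907)) = Rational(-151470, 285907)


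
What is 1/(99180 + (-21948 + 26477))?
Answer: 1/103709 ≈ 9.6424e-6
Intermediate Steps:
1/(99180 + (-21948 + 26477)) = 1/(99180 + 4529) = 1/103709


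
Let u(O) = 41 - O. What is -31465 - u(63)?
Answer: -31443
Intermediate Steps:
-31465 - u(63) = -31465 - (41 - 1*63) = -31465 - (41 - 63) = -31465 - 1*(-22) = -31465 + 22 = -31443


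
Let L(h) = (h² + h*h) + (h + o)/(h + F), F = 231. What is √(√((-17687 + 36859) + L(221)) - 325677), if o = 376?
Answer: √(-16634278452 + 226*√5968502365)/226 ≈ 570.38*I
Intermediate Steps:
L(h) = 2*h² + (376 + h)/(231 + h) (L(h) = (h² + h*h) + (h + 376)/(h + 231) = (h² + h²) + (376 + h)/(231 + h) = 2*h² + (376 + h)/(231 + h))
√(√((-17687 + 36859) + L(221)) - 325677) = √(√((-17687 + 36859) + (376 + 221 + 2*221³ + 462*221²)/(231 + 221)) - 325677) = √(√(19172 + (376 + 221 + 2*10793861 + 462*48841)/452) - 325677) = √(√(19172 + (376 + 221 + 21587722 + 22564542)/452) - 325677) = √(√(19172 + (1/452)*44152861) - 325677) = √(√(19172 + 44152861/452) - 325677) = √(√(52818605/452) - 325677) = √(√5968502365/226 - 325677) = √(-325677 + √5968502365/226)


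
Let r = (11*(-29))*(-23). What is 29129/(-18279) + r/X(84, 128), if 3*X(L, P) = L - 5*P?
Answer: -418534793/10163124 ≈ -41.182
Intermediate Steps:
X(L, P) = -5*P/3 + L/3 (X(L, P) = (L - 5*P)/3 = -5*P/3 + L/3)
r = 7337 (r = -319*(-23) = 7337)
29129/(-18279) + r/X(84, 128) = 29129/(-18279) + 7337/(-5/3*128 + (⅓)*84) = 29129*(-1/18279) + 7337/(-640/3 + 28) = -29129/18279 + 7337/(-556/3) = -29129/18279 + 7337*(-3/556) = -29129/18279 - 22011/556 = -418534793/10163124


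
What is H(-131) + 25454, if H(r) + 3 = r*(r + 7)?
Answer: 41695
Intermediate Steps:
H(r) = -3 + r*(7 + r) (H(r) = -3 + r*(r + 7) = -3 + r*(7 + r))
H(-131) + 25454 = (-3 + (-131)² + 7*(-131)) + 25454 = (-3 + 17161 - 917) + 25454 = 16241 + 25454 = 41695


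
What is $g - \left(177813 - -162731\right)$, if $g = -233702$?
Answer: $-574246$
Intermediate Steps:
$g - \left(177813 - -162731\right) = -233702 - \left(177813 - -162731\right) = -233702 - \left(177813 + 162731\right) = -233702 - 340544 = -574246$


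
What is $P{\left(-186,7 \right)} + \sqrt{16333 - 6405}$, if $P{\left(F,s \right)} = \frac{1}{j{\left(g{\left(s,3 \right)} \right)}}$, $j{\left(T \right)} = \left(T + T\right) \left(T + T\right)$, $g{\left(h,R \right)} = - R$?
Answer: $\frac{1}{36} + 2 \sqrt{2482} \approx 99.667$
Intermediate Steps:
$j{\left(T \right)} = 4 T^{2}$ ($j{\left(T \right)} = 2 T 2 T = 4 T^{2}$)
$P{\left(F,s \right)} = \frac{1}{36}$ ($P{\left(F,s \right)} = \frac{1}{4 \left(\left(-1\right) 3\right)^{2}} = \frac{1}{4 \left(-3\right)^{2}} = \frac{1}{4 \cdot 9} = \frac{1}{36}$)
$P{\left(-186,7 \right)} + \sqrt{16333 - 6405} = \frac{1}{36} + \sqrt{16333 - 6405} = \frac{1}{36} + \sqrt{9928} = \frac{1}{36} + 2 \sqrt{2482}$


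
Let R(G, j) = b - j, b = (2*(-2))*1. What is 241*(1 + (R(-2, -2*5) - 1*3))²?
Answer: 3856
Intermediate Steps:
b = -4 (b = -4*1 = -4)
R(G, j) = -4 - j
241*(1 + (R(-2, -2*5) - 1*3))² = 241*(1 + ((-4 - (-2)*5) - 1*3))² = 241*(1 + ((-4 - 1*(-10)) - 3))² = 241*(1 + ((-4 + 10) - 3))² = 241*(1 + (6 - 3))² = 241*(1 + 3)² = 241*4² = 241*16 = 3856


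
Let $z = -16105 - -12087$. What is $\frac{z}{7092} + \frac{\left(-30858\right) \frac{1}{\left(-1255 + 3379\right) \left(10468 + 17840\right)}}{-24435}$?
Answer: $- \frac{27329532825289}{48238191633240} \approx -0.56655$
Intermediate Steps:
$z = -4018$ ($z = -16105 + 12087 = -4018$)
$\frac{z}{7092} + \frac{\left(-30858\right) \frac{1}{\left(-1255 + 3379\right) \left(10468 + 17840\right)}}{-24435} = - \frac{4018}{7092} + \frac{\left(-30858\right) \frac{1}{\left(-1255 + 3379\right) \left(10468 + 17840\right)}}{-24435} = \left(-4018\right) \frac{1}{7092} + - \frac{30858}{2124 \cdot 28308} \left(- \frac{1}{24435}\right) = - \frac{2009}{3546} + - \frac{30858}{60126192} \left(- \frac{1}{24435}\right) = - \frac{2009}{3546} + \left(-30858\right) \frac{1}{60126192} \left(- \frac{1}{24435}\right) = - \frac{2009}{3546} - - \frac{5143}{244863916920} = - \frac{2009}{3546} + \frac{5143}{244863916920} = - \frac{27329532825289}{48238191633240}$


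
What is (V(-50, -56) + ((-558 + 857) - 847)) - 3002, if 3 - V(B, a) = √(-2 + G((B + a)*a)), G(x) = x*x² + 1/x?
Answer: -3547 - √460627093145766995/1484 ≈ -4.6089e+5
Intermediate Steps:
G(x) = 1/x + x³ (G(x) = x³ + 1/x = 1/x + x³)
V(B, a) = 3 - √(-2 + (1 + a⁴*(B + a)⁴)/(a*(B + a))) (V(B, a) = 3 - √(-2 + (1 + ((B + a)*a)⁴)/(((B + a)*a))) = 3 - √(-2 + (1 + (a*(B + a))⁴)/((a*(B + a)))) = 3 - √(-2 + (1/(a*(B + a)))*(1 + a⁴*(B + a)⁴)) = 3 - √(-2 + (1 + a⁴*(B + a)⁴)/(a*(B + a))))
(V(-50, -56) + ((-558 + 857) - 847)) - 3002 = ((3 - √((1 + (-56)⁴*(-50 - 56)⁴ - 2*(-56)*(-50 - 56))/((-56)*(-50 - 56)))) + ((-558 + 857) - 847)) - 3002 = ((3 - √(-1/56*(1 + 9834496*(-106)⁴ - 2*(-56)*(-106))/(-106))) + (299 - 847)) - 3002 = ((3 - √(-1/56*(-1/106)*(1 + 9834496*126247696 - 11872))) - 548) - 3002 = ((3 - √(-1/56*(-1/106)*(1 + 1241582461321216 - 11872))) - 548) - 3002 = ((3 - √(-1/56*(-1/106)*1241582461309345)) - 548) - 3002 = ((3 - √(1241582461309345/5936)) - 548) - 3002 = ((3 - √460627093145766995/1484) - 548) - 3002 = (-545 - √460627093145766995/1484) - 3002 = -3547 - √460627093145766995/1484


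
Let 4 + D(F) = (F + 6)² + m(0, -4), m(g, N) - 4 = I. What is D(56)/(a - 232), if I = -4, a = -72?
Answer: -240/19 ≈ -12.632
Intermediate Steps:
m(g, N) = 0 (m(g, N) = 4 - 4 = 0)
D(F) = -4 + (6 + F)² (D(F) = -4 + ((F + 6)² + 0) = -4 + ((6 + F)² + 0) = -4 + (6 + F)²)
D(56)/(a - 232) = (-4 + (6 + 56)²)/(-72 - 232) = (-4 + 62²)/(-304) = (-4 + 3844)*(-1/304) = 3840*(-1/304) = -240/19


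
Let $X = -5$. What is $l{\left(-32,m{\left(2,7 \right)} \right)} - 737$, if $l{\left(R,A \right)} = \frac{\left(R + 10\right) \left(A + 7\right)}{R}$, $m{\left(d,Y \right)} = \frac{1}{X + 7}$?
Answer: $- \frac{23419}{32} \approx -731.84$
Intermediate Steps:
$m{\left(d,Y \right)} = \frac{1}{2}$ ($m{\left(d,Y \right)} = \frac{1}{-5 + 7} = \frac{1}{2}$)
$l{\left(R,A \right)} = \frac{\left(7 + A\right) \left(10 + R\right)}{R}$ ($l{\left(R,A \right)} = \frac{\left(10 + R\right) \left(7 + A\right)}{R} = \frac{\left(7 + A\right) \left(10 + R\right)}{R}$)
$l{\left(-32,m{\left(2,7 \right)} \right)} - 737 = \frac{70 + 10 \cdot \frac{1}{2} - 32 \left(7 + \frac{1}{2}\right)}{-32} - 737 = - \frac{70 + 5 - 240}{32} - 737 = \left(- \frac{1}{32}\right) \left(-165\right) - 737 = \frac{165}{32} - 737 = - \frac{23419}{32}$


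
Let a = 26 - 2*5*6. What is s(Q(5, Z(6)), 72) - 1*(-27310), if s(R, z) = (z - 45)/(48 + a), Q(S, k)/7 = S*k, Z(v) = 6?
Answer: 382367/14 ≈ 27312.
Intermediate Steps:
a = -34 (a = 26 - 10*6 = 26 - 60 = -34)
Q(S, k) = 7*S*k (Q(S, k) = 7*(S*k) = 7*S*k)
s(R, z) = -45/14 + z/14 (s(R, z) = (z - 45)/(48 - 34) = (-45 + z)/14 = (-45 + z)*(1/14) = -45/14 + z/14)
s(Q(5, Z(6)), 72) - 1*(-27310) = (-45/14 + (1/14)*72) - 1*(-27310) = (-45/14 + 36/7) + 27310 = 27/14 + 27310 = 382367/14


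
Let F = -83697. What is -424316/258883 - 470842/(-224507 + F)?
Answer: -4441449489/39894388066 ≈ -0.11133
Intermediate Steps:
-424316/258883 - 470842/(-224507 + F) = -424316/258883 - 470842/(-224507 - 83697) = -424316*1/258883 - 470842/(-308204) = -424316/258883 - 470842*(-1/308204) = -424316/258883 + 235421/154102 = -4441449489/39894388066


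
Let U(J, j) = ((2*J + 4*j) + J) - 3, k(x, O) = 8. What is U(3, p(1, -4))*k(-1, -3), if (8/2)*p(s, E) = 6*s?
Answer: 96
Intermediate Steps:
p(s, E) = 3*s/2 (p(s, E) = (6*s)/4 = 3*s/2)
U(J, j) = -3 + 3*J + 4*j (U(J, j) = (3*J + 4*j) - 3 = -3 + 3*J + 4*j)
U(3, p(1, -4))*k(-1, -3) = (-3 + 3*3 + 4*((3/2)*1))*8 = (-3 + 9 + 4*(3/2))*8 = (-3 + 9 + 6)*8 = 12*8 = 96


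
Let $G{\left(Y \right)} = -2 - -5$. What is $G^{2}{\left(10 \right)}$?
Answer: $9$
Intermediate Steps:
$G{\left(Y \right)} = 3$ ($G{\left(Y \right)} = -2 + 5 = 3$)
$G^{2}{\left(10 \right)} = 3^{2} = 9$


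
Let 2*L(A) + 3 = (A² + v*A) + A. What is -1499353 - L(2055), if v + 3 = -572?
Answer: -3021079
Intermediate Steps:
v = -575 (v = -3 - 572 = -575)
L(A) = -3/2 + A²/2 - 287*A (L(A) = -3/2 + ((A² - 575*A) + A)/2 = -3/2 + (A² - 574*A)/2 = -3/2 + (A²/2 - 287*A) = -3/2 + A²/2 - 287*A)
-1499353 - L(2055) = -1499353 - (-3/2 + (½)*2055² - 287*2055) = -1499353 - (-3/2 + (½)*4223025 - 589785) = -1499353 - (-3/2 + 4223025/2 - 589785) = -1499353 - 1*1521726 = -1499353 - 1521726 = -3021079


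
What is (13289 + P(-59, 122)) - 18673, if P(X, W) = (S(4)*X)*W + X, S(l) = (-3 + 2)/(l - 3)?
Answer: 1755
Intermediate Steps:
S(l) = -1/(-3 + l)
P(X, W) = X - W*X (P(X, W) = ((-1/(-3 + 4))*X)*W + X = ((-1/1)*X)*W + X = ((-1*1)*X)*W + X = (-X)*W + X = -W*X + X = X - W*X)
(13289 + P(-59, 122)) - 18673 = (13289 - 59*(1 - 1*122)) - 18673 = (13289 - 59*(1 - 122)) - 18673 = (13289 - 59*(-121)) - 18673 = (13289 + 7139) - 18673 = 20428 - 18673 = 1755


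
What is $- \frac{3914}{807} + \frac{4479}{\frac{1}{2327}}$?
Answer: $\frac{8411060917}{807} \approx 1.0423 \cdot 10^{7}$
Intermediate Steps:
$- \frac{3914}{807} + \frac{4479}{\frac{1}{2327}} = \left(-3914\right) \frac{1}{807} + 4479 \frac{1}{\frac{1}{2327}} = - \frac{3914}{807} + 4479 \cdot 2327 = - \frac{3914}{807} + 10422633 = \frac{8411060917}{807}$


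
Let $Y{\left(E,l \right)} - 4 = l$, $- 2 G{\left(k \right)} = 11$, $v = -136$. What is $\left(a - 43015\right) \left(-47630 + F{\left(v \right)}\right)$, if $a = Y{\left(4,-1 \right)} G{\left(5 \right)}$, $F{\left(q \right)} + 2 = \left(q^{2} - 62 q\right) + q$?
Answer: $896776460$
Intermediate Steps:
$G{\left(k \right)} = - \frac{11}{2}$ ($G{\left(k \right)} = \left(- \frac{1}{2}\right) 11 = - \frac{11}{2}$)
$F{\left(q \right)} = -2 + q^{2} - 61 q$ ($F{\left(q \right)} = -2 + \left(\left(q^{2} - 62 q\right) + q\right) = -2 + \left(q^{2} - 61 q\right) = -2 + q^{2} - 61 q$)
$Y{\left(E,l \right)} = 4 + l$
$a = - \frac{33}{2}$ ($a = \left(4 - 1\right) \left(- \frac{11}{2}\right) = 3 \left(- \frac{11}{2}\right) = - \frac{33}{2} \approx -16.5$)
$\left(a - 43015\right) \left(-47630 + F{\left(v \right)}\right) = \left(- \frac{33}{2} - 43015\right) \left(-47630 - \left(-8294 - 18496\right)\right) = - \frac{86063 \left(-47630 + \left(-2 + 18496 + 8296\right)\right)}{2} = - \frac{86063 \left(-47630 + 26790\right)}{2} = \left(- \frac{86063}{2}\right) \left(-20840\right) = 896776460$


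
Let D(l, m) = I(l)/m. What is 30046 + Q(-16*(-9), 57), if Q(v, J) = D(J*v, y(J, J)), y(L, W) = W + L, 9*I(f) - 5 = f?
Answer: 30835409/1026 ≈ 30054.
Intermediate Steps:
I(f) = 5/9 + f/9
y(L, W) = L + W
D(l, m) = (5/9 + l/9)/m
Q(v, J) = (5 + J*v)/(18*J) (Q(v, J) = (5 + J*v)/(9*(J + J)) = (5 + J*v)/(9*((2*J))) = (1/(2*J))*(5 + J*v)/9 = (5 + J*v)/(18*J))
30046 + Q(-16*(-9), 57) = 30046 + (1/18)*(5 + 57*(-16*(-9)))/57 = 30046 + (1/18)*(1/57)*(5 + 57*144) = 30046 + (1/18)*(1/57)*(5 + 8208) = 30046 + (1/18)*(1/57)*8213 = 30046 + 8213/1026 = 30835409/1026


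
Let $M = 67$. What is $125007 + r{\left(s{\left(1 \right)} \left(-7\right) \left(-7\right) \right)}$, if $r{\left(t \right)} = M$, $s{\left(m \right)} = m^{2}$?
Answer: $125074$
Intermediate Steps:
$r{\left(t \right)} = 67$
$125007 + r{\left(s{\left(1 \right)} \left(-7\right) \left(-7\right) \right)} = 125007 + 67 = 125074$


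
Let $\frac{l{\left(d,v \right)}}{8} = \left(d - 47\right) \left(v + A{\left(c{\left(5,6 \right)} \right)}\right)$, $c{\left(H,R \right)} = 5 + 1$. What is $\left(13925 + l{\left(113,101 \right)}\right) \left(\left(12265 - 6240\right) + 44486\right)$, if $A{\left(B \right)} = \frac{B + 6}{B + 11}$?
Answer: $\frac{58069314507}{17} \approx 3.4158 \cdot 10^{9}$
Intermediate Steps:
$c{\left(H,R \right)} = 6$
$A{\left(B \right)} = \frac{6 + B}{11 + B}$
$l{\left(d,v \right)} = 8 \left(-47 + d\right) \left(\frac{12}{17} + v\right)$ ($l{\left(d,v \right)} = 8 \left(d - 47\right) \left(v + \frac{6 + 6}{11 + 6}\right) = 8 \left(-47 + d\right) \left(v + \frac{1}{17} \cdot 12\right) = 8 \left(-47 + d\right) \left(v + \frac{12}{17}\right) = 8 \left(-47 + d\right) \left(\frac{12}{17} + v\right)$)
$\left(13925 + l{\left(113,101 \right)}\right) \left(\left(12265 - 6240\right) + 44486\right) = \left(13925 + \left(- \frac{4512}{17} - 37976 + \frac{96}{17} \cdot 113 + 8 \cdot 113 \cdot 101\right)\right) \left(\left(12265 - 6240\right) + 44486\right) = \left(13925 + \left(- \frac{4512}{17} - 37976 + \frac{10848}{17} + 91304\right)\right) \left(6025 + 44486\right) = \left(13925 + \frac{912912}{17}\right) 50511 = \frac{1149637}{17} \cdot 50511 = \frac{58069314507}{17}$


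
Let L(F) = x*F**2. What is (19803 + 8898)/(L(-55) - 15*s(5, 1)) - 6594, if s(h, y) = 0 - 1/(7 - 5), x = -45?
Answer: -598391664/90745 ≈ -6594.2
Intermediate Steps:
L(F) = -45*F**2
s(h, y) = -1/2 (s(h, y) = 0 - 1/2 = -1/2)
(19803 + 8898)/(L(-55) - 15*s(5, 1)) - 6594 = (19803 + 8898)/(-45*(-55)**2 - 15*(-1/2)) - 6594 = 28701/(-45*3025 + 15/2) - 6594 = 28701/(-136125 + 15/2) - 6594 = 28701/(-272235/2) - 6594 = 28701*(-2/272235) - 6594 = -19134/90745 - 6594 = -598391664/90745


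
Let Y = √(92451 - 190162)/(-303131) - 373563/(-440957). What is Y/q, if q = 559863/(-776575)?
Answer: -32233298525/27430612099 + 776575*I*√97711/169711831053 ≈ -1.1751 + 0.0014304*I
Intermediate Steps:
Y = 373563/440957 - I*√97711/303131 (Y = √(-97711)*(-1/303131) - 373563*(-1/440957) = (I*√97711)*(-1/303131) + 373563/440957 = -I*√97711/303131 + 373563/440957 = 373563/440957 - I*√97711/303131 ≈ 0.84716 - 0.0010312*I)
q = -559863/776575 (q = 559863*(-1/776575) = -559863/776575 ≈ -0.72094)
Y/q = (373563/440957 - I*√97711/303131)/(-559863/776575) = (373563/440957 - I*√97711/303131)*(-776575/559863) = -32233298525/27430612099 + 776575*I*√97711/169711831053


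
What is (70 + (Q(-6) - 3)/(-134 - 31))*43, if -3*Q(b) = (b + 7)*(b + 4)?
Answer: 1490251/495 ≈ 3010.6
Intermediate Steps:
Q(b) = -(4 + b)*(7 + b)/3 (Q(b) = -(b + 7)*(b + 4)/3 = -(7 + b)*(4 + b)/3 = -(4 + b)*(7 + b)/3)
(70 + (Q(-6) - 3)/(-134 - 31))*43 = (70 + ((-28/3 - 11/3*(-6) - 1/3*(-6)**2) - 3)/(-134 - 31))*43 = (70 + ((-28/3 + 22 - 1/3*36) - 3)/(-165))*43 = (70 + ((-28/3 + 22 - 12) - 3)*(-1/165))*43 = (70 + (2/3 - 3)*(-1/165))*43 = (70 - 7/3*(-1/165))*43 = (70 + 7/495)*43 = (34657/495)*43 = 1490251/495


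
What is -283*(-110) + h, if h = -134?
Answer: 30996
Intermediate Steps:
-283*(-110) + h = -283*(-110) - 134 = 31130 - 134 = 30996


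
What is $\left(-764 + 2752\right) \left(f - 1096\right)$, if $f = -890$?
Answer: $-3948168$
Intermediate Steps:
$\left(-764 + 2752\right) \left(f - 1096\right) = \left(-764 + 2752\right) \left(-890 - 1096\right) = 1988 \left(-1986\right) = -3948168$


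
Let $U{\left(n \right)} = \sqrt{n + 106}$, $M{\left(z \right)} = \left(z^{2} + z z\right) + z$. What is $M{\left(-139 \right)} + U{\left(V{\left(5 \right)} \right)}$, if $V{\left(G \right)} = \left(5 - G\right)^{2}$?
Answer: $38503 + \sqrt{106} \approx 38513.0$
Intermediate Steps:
$M{\left(z \right)} = z + 2 z^{2}$ ($M{\left(z \right)} = \left(z^{2} + z^{2}\right) + z = 2 z^{2} + z = z + 2 z^{2}$)
$U{\left(n \right)} = \sqrt{106 + n}$
$M{\left(-139 \right)} + U{\left(V{\left(5 \right)} \right)} = - 139 \left(1 + 2 \left(-139\right)\right) + \sqrt{106 + \left(-5 + 5\right)^{2}} = - 139 \left(1 - 278\right) + \sqrt{106 + 0^{2}} = \left(-139\right) \left(-277\right) + \sqrt{106 + 0} = 38503 + \sqrt{106}$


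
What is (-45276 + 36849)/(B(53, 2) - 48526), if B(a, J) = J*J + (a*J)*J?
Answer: 8427/48310 ≈ 0.17444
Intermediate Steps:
B(a, J) = J**2 + a*J**2 (B(a, J) = J**2 + (J*a)*J = J**2 + a*J**2)
(-45276 + 36849)/(B(53, 2) - 48526) = (-45276 + 36849)/(2**2*(1 + 53) - 48526) = -8427/(4*54 - 48526) = -8427/(216 - 48526) = -8427/(-48310) = -8427*(-1/48310) = 8427/48310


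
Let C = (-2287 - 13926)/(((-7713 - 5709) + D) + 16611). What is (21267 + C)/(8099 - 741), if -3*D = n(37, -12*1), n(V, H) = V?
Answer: 202625871/70121740 ≈ 2.8896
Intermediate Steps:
D = -37/3 (D = -⅓*37 = -37/3 ≈ -12.333)
C = -48639/9530 (C = (-2287 - 13926)/(((-7713 - 5709) - 37/3) + 16611) = -16213/((-13422 - 37/3) + 16611) = -16213/(-40303/3 + 16611) = -16213/9530/3 = -16213*3/9530 = -48639/9530 ≈ -5.1038)
(21267 + C)/(8099 - 741) = (21267 - 48639/9530)/(8099 - 741) = (202625871/9530)/7358 = (202625871/9530)*(1/7358) = 202625871/70121740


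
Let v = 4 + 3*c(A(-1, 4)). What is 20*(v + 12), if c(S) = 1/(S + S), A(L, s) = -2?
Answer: 305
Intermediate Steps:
c(S) = 1/(2*S)
v = 13/4 (v = 4 + 3*((1/2)/(-2)) = 4 + 3*((1/2)*(-1/2)) = 4 + 3*(-1/4) = 4 - 3/4 = 13/4 ≈ 3.2500)
20*(v + 12) = 20*(13/4 + 12) = 20*(61/4) = 305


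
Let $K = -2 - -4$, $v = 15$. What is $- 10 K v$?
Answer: $-300$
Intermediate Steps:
$K = 2$ ($K = -2 + 4 = 2$)
$- 10 K v = \left(-10\right) 2 \cdot 15 = \left(-20\right) 15 = -300$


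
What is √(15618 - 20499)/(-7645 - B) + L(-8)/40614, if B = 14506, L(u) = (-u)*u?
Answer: -32/20307 - I*√4881/22151 ≈ -0.0015758 - 0.003154*I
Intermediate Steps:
L(u) = -u²
√(15618 - 20499)/(-7645 - B) + L(-8)/40614 = √(15618 - 20499)/(-7645 - 1*14506) - 1*(-8)²/40614 = √(-4881)/(-7645 - 14506) - 1*64*(1/40614) = (I*√4881)/(-22151) - 64*1/40614 = (I*√4881)*(-1/22151) - 32/20307 = -I*√4881/22151 - 32/20307 = -32/20307 - I*√4881/22151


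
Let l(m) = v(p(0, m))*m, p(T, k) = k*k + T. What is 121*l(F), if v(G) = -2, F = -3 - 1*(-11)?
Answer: -1936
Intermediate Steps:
F = 8 (F = -3 + 11 = 8)
p(T, k) = T + k² (p(T, k) = k² + T = T + k²)
l(m) = -2*m
121*l(F) = 121*(-2*8) = 121*(-16) = -1936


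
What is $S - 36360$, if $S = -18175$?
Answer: $-54535$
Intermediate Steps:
$S - 36360 = -18175 - 36360 = -54535$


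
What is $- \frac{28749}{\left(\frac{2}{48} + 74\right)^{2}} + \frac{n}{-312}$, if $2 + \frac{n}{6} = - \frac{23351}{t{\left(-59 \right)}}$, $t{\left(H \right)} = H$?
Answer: $- \frac{124167830689}{9687912572} \approx -12.817$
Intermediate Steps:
$n = \frac{139398}{59}$ ($n = -12 + 6 \left(- \frac{23351}{-59}\right) = -12 + 6 \left(\left(-23351\right) \left(- \frac{1}{59}\right)\right) = -12 + 6 \cdot \frac{23351}{59} = -12 + \frac{140106}{59} = \frac{139398}{59} \approx 2362.7$)
$- \frac{28749}{\left(\frac{2}{48} + 74\right)^{2}} + \frac{n}{-312} = - \frac{28749}{\left(\frac{2}{48} + 74\right)^{2}} + \frac{139398}{59 \left(-312\right)} = - \frac{28749}{\left(2 \cdot \frac{1}{48} + 74\right)^{2}} + \frac{139398}{59} \left(- \frac{1}{312}\right) = - \frac{28749}{\left(\frac{1}{24} + 74\right)^{2}} - \frac{23233}{3068} = - \frac{28749}{\left(\frac{1777}{24}\right)^{2}} - \frac{23233}{3068} = - \frac{28749}{\frac{3157729}{576}} - \frac{23233}{3068} = \left(-28749\right) \frac{576}{3157729} - \frac{23233}{3068} = - \frac{16559424}{3157729} - \frac{23233}{3068} = - \frac{124167830689}{9687912572}$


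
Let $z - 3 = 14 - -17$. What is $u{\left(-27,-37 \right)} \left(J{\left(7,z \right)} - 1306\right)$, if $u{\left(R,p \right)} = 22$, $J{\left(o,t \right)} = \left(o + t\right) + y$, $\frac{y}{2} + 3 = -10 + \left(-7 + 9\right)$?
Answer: $-28314$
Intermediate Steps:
$z = 34$ ($z = 3 + \left(14 - -17\right) = 3 + \left(14 + 17\right) = 3 + 31 = 34$)
$y = -22$ ($y = -6 + 2 \left(-10 + \left(-7 + 9\right)\right) = -6 + 2 \left(-10 + 2\right) = -6 + 2 \left(-8\right) = -6 - 16 = -22$)
$J{\left(o,t \right)} = -22 + o + t$ ($J{\left(o,t \right)} = \left(o + t\right) - 22 = -22 + o + t$)
$u{\left(-27,-37 \right)} \left(J{\left(7,z \right)} - 1306\right) = 22 \left(\left(-22 + 7 + 34\right) - 1306\right) = 22 \left(19 - 1306\right) = 22 \left(-1287\right) = -28314$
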